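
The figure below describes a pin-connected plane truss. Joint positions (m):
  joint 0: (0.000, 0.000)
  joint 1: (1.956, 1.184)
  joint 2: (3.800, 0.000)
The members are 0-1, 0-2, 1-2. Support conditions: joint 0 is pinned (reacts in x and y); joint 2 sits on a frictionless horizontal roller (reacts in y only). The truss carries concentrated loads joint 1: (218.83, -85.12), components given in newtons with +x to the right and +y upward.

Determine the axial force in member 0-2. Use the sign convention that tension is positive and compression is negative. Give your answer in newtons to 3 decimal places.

N=3 nodes, M=3 members, R=3 reactions → 2N=6, M+R=6
member 0 (0-1): L=2.2864, (cx,cy)=(0.8555,0.5178)
member 1 (0-2): L=3.8000, (cx,cy)=(1.0000,0.0000)
member 2 (1-2): L=2.1914, (cx,cy)=(0.8415,-0.5403)
solve A·x = −loads:
  F[0-1] = +51.9029 N (tension)
  F[0-2] = +174.4281 N (tension)
  F[1-2] = -207.2885 N (compression)
  Rx@0 = -218.8300 N
  Ry@0 = -26.8772 N
  Ry@2 = +111.9972 N

174.428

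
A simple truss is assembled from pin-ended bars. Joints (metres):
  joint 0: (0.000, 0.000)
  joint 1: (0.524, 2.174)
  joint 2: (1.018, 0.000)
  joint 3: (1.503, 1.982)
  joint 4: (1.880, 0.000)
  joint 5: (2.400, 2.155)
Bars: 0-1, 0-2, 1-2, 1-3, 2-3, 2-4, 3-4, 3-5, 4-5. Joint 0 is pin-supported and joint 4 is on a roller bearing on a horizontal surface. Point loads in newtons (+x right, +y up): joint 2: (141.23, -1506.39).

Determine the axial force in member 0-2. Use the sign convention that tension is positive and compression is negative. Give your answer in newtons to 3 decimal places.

N=6 nodes, M=9 members, R=3 reactions → 2N=12, M+R=12
member 0 (0-1): L=2.2363, (cx,cy)=(0.2343,0.9722)
member 1 (0-2): L=1.0180, (cx,cy)=(1.0000,0.0000)
member 2 (1-2): L=2.2294, (cx,cy)=(0.2216,-0.9751)
member 3 (1-3): L=0.9976, (cx,cy)=(0.9813,-0.1925)
member 4 (2-3): L=2.0405, (cx,cy)=(0.2377,0.9713)
member 5 (2-4): L=0.8620, (cx,cy)=(1.0000,0.0000)
member 6 (3-4): L=2.0175, (cx,cy)=(0.1869,-0.9824)
member 7 (3-5): L=0.9135, (cx,cy)=(0.9819,0.1894)
member 8 (4-5): L=2.2169, (cx,cy)=(0.2346,0.9721)
solve A·x = −loads:
  F[0-1] = -710.4758 N (compression)
  F[0-2] = +307.7087 N (tension)
  F[1-2] = +776.3838 N (tension)
  F[1-3] = -344.9602 N (compression)
  F[2-3] = +771.4136 N (tension)
  F[2-4] = +155.1547 N (tension)
  F[3-4] = -830.3192 N (compression)
  F[3-5] = -0.0000 N (tension)
  F[4-5] = -0.0000 N (tension)
  Rx@0 = -141.2300 N
  Ry@0 = +690.6958 N
  Ry@4 = +815.6942 N

307.709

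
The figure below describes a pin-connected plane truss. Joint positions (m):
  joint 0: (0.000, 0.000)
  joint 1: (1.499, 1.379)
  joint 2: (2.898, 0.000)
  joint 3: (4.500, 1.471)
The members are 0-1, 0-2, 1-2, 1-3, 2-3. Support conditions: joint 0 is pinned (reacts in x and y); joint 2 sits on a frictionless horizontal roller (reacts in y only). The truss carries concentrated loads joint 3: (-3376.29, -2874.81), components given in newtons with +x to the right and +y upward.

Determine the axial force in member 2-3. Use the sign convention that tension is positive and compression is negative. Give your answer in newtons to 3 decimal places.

N=4 nodes, M=5 members, R=3 reactions → 2N=8, M+R=8
member 0 (0-1): L=2.0368, (cx,cy)=(0.7360,0.6770)
member 1 (0-2): L=2.8980, (cx,cy)=(1.0000,0.0000)
member 2 (1-2): L=1.9644, (cx,cy)=(0.7122,-0.7020)
member 3 (1-3): L=3.0024, (cx,cy)=(0.9995,0.0306)
member 4 (2-3): L=2.1749, (cx,cy)=(0.7366,0.6763)
solve A·x = −loads:
  F[0-1] = -184.0306 N (compression)
  F[0-2] = -3240.8525 N (compression)
  F[1-2] = +166.3969 N (tension)
  F[1-3] = -254.0612 N (compression)
  F[2-3] = -4238.9728 N (compression)
  Rx@0 = +3376.2900 N
  Ry@0 = +124.5952 N
  Ry@2 = +2750.2148 N

-4238.973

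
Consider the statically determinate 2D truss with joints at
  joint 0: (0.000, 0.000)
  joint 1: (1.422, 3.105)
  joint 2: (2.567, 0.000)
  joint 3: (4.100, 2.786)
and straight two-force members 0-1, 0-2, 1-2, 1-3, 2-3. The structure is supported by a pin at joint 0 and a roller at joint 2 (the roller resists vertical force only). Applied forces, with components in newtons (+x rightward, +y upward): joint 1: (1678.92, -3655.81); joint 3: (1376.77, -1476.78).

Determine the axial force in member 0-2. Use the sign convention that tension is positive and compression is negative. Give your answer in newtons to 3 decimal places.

N=4 nodes, M=5 members, R=3 reactions → 2N=8, M+R=8
member 0 (0-1): L=3.4151, (cx,cy)=(0.4164,0.9092)
member 1 (0-2): L=2.5670, (cx,cy)=(1.0000,0.0000)
member 2 (1-2): L=3.3094, (cx,cy)=(0.3460,-0.9382)
member 3 (1-3): L=2.6969, (cx,cy)=(0.9930,-0.1183)
member 4 (2-3): L=3.1799, (cx,cy)=(0.4821,0.8761)
solve A·x = −loads:
  F[0-1] = +3053.5845 N (tension)
  F[0-2] = +1784.2310 N (tension)
  F[1-2] = -7116.3567 N (compression)
  F[1-3] = +2069.2206 N (tension)
  F[2-3] = -1406.2266 N (compression)
  Rx@0 = -3055.6900 N
  Ry@0 = -2776.2871 N
  Ry@2 = +7908.8771 N

1784.231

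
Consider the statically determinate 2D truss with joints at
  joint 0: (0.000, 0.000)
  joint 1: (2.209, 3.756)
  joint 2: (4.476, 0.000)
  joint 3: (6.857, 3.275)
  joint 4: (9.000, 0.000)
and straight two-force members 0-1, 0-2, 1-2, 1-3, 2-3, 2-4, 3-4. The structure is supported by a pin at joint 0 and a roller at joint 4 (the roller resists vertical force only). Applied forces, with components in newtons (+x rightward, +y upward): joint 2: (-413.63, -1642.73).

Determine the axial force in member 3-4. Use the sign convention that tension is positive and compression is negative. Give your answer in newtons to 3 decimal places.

-976.348

N=5 nodes, M=7 members, R=3 reactions → 2N=10, M+R=10
member 0 (0-1): L=4.3574, (cx,cy)=(0.5069,0.8620)
member 1 (0-2): L=4.4760, (cx,cy)=(1.0000,0.0000)
member 2 (1-2): L=4.3871, (cx,cy)=(0.5167,-0.8561)
member 3 (1-3): L=4.6728, (cx,cy)=(0.9947,-0.1029)
member 4 (2-3): L=4.0490, (cx,cy)=(0.5880,0.8088)
member 5 (2-4): L=4.5240, (cx,cy)=(1.0000,0.0000)
member 6 (3-4): L=3.9138, (cx,cy)=(0.5475,-0.8368)
solve A·x = −loads:
  F[0-1] = -957.9688 N (compression)
  F[0-2] = +72.0122 N (tension)
  F[1-2] = +1091.3642 N (tension)
  F[1-3] = -1055.1988 N (compression)
  F[2-3] = +875.7896 N (tension)
  F[2-4] = +534.5947 N (tension)
  F[3-4] = -976.3478 N (compression)
  Rx@0 = +413.6300 N
  Ry@0 = +825.7456 N
  Ry@4 = +816.9844 N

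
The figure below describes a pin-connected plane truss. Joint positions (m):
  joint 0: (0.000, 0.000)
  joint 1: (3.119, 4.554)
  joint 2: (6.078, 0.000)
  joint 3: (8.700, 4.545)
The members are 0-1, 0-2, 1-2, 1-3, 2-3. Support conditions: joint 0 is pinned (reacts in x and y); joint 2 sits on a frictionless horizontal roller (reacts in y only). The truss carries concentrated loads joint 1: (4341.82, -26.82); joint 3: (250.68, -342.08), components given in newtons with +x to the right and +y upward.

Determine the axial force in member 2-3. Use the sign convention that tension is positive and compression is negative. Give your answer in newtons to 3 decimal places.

N=4 nodes, M=5 members, R=3 reactions → 2N=8, M+R=8
member 0 (0-1): L=5.5197, (cx,cy)=(0.5651,0.8250)
member 1 (0-2): L=6.0780, (cx,cy)=(1.0000,0.0000)
member 2 (1-2): L=5.4309, (cx,cy)=(0.5448,-0.8385)
member 3 (1-3): L=5.5810, (cx,cy)=(1.0000,-0.0016)
member 4 (2-3): L=5.2471, (cx,cy)=(0.4997,0.8662)
solve A·x = −loads:
  F[0-1] = +4333.2391 N (tension)
  F[0-2] = +2143.9294 N (tension)
  F[1-2] = -4296.3669 N (compression)
  F[1-3] = +447.6093 N (tension)
  F[2-3] = -394.0893 N (compression)
  Rx@0 = -4592.5000 N
  Ry@0 = -3575.1172 N
  Ry@2 = +3944.0172 N

-394.089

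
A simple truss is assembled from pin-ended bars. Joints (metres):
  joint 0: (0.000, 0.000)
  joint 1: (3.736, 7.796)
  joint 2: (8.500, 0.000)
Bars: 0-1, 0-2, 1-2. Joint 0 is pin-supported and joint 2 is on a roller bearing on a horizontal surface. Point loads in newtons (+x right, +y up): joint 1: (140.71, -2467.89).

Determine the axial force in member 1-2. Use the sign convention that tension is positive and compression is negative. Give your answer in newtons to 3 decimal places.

N=3 nodes, M=3 members, R=3 reactions → 2N=6, M+R=6
member 0 (0-1): L=8.6450, (cx,cy)=(0.4322,0.9018)
member 1 (0-2): L=8.5000, (cx,cy)=(1.0000,0.0000)
member 2 (1-2): L=9.1364, (cx,cy)=(0.5214,-0.8533)
solve A·x = −loads:
  F[0-1] = -1390.6938 N (compression)
  F[0-2] = +741.7114 N (tension)
  F[1-2] = -1422.4500 N (compression)
  Rx@0 = -140.7100 N
  Ry@0 = +1254.1239 N
  Ry@2 = +1213.7661 N

-1422.450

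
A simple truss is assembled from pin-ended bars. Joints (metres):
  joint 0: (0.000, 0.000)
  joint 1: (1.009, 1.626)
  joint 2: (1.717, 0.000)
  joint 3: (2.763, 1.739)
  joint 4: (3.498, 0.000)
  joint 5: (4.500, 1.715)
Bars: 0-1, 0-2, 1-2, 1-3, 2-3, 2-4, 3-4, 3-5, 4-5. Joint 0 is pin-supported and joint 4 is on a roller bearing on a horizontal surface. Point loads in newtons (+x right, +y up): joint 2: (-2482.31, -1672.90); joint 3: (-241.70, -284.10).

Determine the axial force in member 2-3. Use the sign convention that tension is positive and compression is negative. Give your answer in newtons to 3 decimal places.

828.025

N=6 nodes, M=9 members, R=3 reactions → 2N=12, M+R=12
member 0 (0-1): L=1.9136, (cx,cy)=(0.5273,0.8497)
member 1 (0-2): L=1.7170, (cx,cy)=(1.0000,0.0000)
member 2 (1-2): L=1.7735, (cx,cy)=(0.3992,-0.9169)
member 3 (1-3): L=1.7576, (cx,cy)=(0.9979,0.0643)
member 4 (2-3): L=2.0293, (cx,cy)=(0.5154,0.8569)
member 5 (2-4): L=1.7810, (cx,cy)=(1.0000,0.0000)
member 6 (3-4): L=1.8879, (cx,cy)=(0.3893,-0.9211)
member 7 (3-5): L=1.7372, (cx,cy)=(0.9999,-0.0138)
member 8 (4-5): L=1.9863, (cx,cy)=(0.5045,0.8634)
solve A·x = −loads:
  F[0-1] = -1214.0897 N (compression)
  F[0-2] = -2083.8547 N (compression)
  F[1-2] = +1050.7040 N (tension)
  F[1-3] = -1061.8149 N (compression)
  F[2-3] = +828.0249 N (tension)
  F[2-4] = +391.1231 N (tension)
  F[3-4] = -1004.6530 N (compression)
  F[3-5] = +0.0000 N (tension)
  F[4-5] = -0.0000 N (compression)
  Rx@0 = +2724.0100 N
  Ry@0 = +1031.6080 N
  Ry@4 = +925.3920 N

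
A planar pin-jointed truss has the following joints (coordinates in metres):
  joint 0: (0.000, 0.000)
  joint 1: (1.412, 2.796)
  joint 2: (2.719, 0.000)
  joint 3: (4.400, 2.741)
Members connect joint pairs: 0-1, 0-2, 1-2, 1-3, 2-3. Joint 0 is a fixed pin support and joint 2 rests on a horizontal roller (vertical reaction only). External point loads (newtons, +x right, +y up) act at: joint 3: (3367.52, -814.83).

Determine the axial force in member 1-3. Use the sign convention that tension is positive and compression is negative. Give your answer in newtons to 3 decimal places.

N=4 nodes, M=5 members, R=3 reactions → 2N=8, M+R=8
member 0 (0-1): L=3.1323, (cx,cy)=(0.4508,0.8926)
member 1 (0-2): L=2.7190, (cx,cy)=(1.0000,0.0000)
member 2 (1-2): L=3.0864, (cx,cy)=(0.4235,-0.9059)
member 3 (1-3): L=2.9885, (cx,cy)=(0.9998,-0.0184)
member 4 (2-3): L=3.2154, (cx,cy)=(0.5228,0.8525)
solve A·x = −loads:
  F[0-1] = +4367.4532 N (tension)
  F[0-2] = +1398.7347 N (tension)
  F[1-2] = -4381.1414 N (compression)
  F[1-3] = +3824.7181 N (tension)
  F[2-3] = -873.2868 N (compression)
  Rx@0 = -3367.5200 N
  Ry@0 = -3898.5294 N
  Ry@2 = +4713.3594 N

3824.718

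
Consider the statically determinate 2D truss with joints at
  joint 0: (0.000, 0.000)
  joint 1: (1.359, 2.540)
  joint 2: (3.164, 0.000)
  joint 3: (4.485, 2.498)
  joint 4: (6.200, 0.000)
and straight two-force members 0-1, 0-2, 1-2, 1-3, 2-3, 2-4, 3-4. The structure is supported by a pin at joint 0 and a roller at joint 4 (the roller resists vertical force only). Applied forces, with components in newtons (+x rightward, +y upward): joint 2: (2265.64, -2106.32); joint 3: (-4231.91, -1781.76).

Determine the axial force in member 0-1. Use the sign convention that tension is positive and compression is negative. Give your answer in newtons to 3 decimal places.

-3662.498

N=5 nodes, M=7 members, R=3 reactions → 2N=10, M+R=10
member 0 (0-1): L=2.8807, (cx,cy)=(0.4718,0.8817)
member 1 (0-2): L=3.1640, (cx,cy)=(1.0000,0.0000)
member 2 (1-2): L=3.1160, (cx,cy)=(0.5793,-0.8151)
member 3 (1-3): L=3.1263, (cx,cy)=(0.9999,-0.0134)
member 4 (2-3): L=2.8258, (cx,cy)=(0.4675,0.8840)
member 5 (2-4): L=3.0360, (cx,cy)=(1.0000,0.0000)
member 6 (3-4): L=3.0301, (cx,cy)=(0.5660,-0.8244)
solve A·x = −loads:
  F[0-1] = -3662.4979 N (compression)
  F[0-2] = -238.4538 N (compression)
  F[1-2] = +4028.6228 N (tension)
  F[1-3] = -4061.8159 N (compression)
  F[2-3] = -1332.0925 N (compression)
  F[2-4] = +452.2675 N (tension)
  F[3-4] = -799.0642 N (compression)
  Rx@0 = +1966.2700 N
  Ry@0 = +3229.3253 N
  Ry@4 = +658.7547 N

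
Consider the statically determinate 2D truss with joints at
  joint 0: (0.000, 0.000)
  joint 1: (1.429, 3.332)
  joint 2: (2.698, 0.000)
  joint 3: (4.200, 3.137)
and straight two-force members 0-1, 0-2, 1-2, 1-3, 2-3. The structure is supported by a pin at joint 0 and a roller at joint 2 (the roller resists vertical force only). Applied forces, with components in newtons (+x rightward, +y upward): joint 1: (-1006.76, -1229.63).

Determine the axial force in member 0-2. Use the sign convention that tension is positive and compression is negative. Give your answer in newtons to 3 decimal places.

-225.488

N=4 nodes, M=5 members, R=3 reactions → 2N=8, M+R=8
member 0 (0-1): L=3.6255, (cx,cy)=(0.3942,0.9190)
member 1 (0-2): L=2.6980, (cx,cy)=(1.0000,0.0000)
member 2 (1-2): L=3.5655, (cx,cy)=(0.3559,-0.9345)
member 3 (1-3): L=2.7779, (cx,cy)=(0.9975,-0.0702)
member 4 (2-3): L=3.4780, (cx,cy)=(0.4319,0.9019)
solve A·x = −loads:
  F[0-1] = -1982.1572 N (compression)
  F[0-2] = -225.4882 N (compression)
  F[1-2] = +633.5473 N (tension)
  F[1-3] = +0.0000 N (tension)
  F[2-3] = -0.0000 N (compression)
  Rx@0 = +1006.7600 N
  Ry@0 = +1821.6919 N
  Ry@2 = -592.0619 N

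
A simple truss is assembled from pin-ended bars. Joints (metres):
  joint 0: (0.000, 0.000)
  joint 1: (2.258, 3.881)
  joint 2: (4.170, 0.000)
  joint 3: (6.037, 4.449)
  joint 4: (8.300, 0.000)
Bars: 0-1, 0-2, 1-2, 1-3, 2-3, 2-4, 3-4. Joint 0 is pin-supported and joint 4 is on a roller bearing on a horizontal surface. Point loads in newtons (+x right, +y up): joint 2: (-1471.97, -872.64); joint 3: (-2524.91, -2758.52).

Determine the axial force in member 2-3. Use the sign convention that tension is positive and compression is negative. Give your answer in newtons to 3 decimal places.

N=5 nodes, M=7 members, R=3 reactions → 2N=10, M+R=10
member 0 (0-1): L=4.4901, (cx,cy)=(0.5029,0.8644)
member 1 (0-2): L=4.1700, (cx,cy)=(1.0000,0.0000)
member 2 (1-2): L=4.3264, (cx,cy)=(0.4419,-0.8970)
member 3 (1-3): L=3.8214, (cx,cy)=(0.9889,0.1486)
member 4 (2-3): L=4.8249, (cx,cy)=(0.3870,0.9221)
member 5 (2-4): L=4.1300, (cx,cy)=(1.0000,0.0000)
member 6 (3-4): L=4.9915, (cx,cy)=(0.4534,-0.8913)
solve A·x = −loads:
  F[0-1] = -2938.3196 N (compression)
  F[0-2] = -2519.2357 N (compression)
  F[1-2] = +2405.5155 N (tension)
  F[1-3] = -2569.2669 N (compression)
  F[2-3] = -1393.7979 N (compression)
  F[2-4] = +555.1537 N (tension)
  F[3-4] = -1224.4954 N (compression)
  Rx@0 = +3996.8800 N
  Ry@0 = +2539.7420 N
  Ry@4 = +1091.4180 N

-1393.798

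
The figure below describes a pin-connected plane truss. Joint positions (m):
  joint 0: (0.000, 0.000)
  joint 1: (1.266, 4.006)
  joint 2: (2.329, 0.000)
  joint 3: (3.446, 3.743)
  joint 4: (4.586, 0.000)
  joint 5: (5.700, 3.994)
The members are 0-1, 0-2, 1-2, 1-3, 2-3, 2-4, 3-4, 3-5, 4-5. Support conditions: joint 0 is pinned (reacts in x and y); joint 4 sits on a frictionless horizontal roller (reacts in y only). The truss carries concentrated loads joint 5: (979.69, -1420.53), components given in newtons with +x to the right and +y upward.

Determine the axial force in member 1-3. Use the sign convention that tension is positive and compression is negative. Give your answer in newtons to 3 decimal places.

724.917

N=6 nodes, M=9 members, R=3 reactions → 2N=12, M+R=12
member 0 (0-1): L=4.2013, (cx,cy)=(0.3013,0.9535)
member 1 (0-2): L=2.3290, (cx,cy)=(1.0000,0.0000)
member 2 (1-2): L=4.1446, (cx,cy)=(0.2565,-0.9666)
member 3 (1-3): L=2.1958, (cx,cy)=(0.9928,-0.1198)
member 4 (2-3): L=3.9061, (cx,cy)=(0.2860,0.9582)
member 5 (2-4): L=2.2570, (cx,cy)=(1.0000,0.0000)
member 6 (3-4): L=3.9128, (cx,cy)=(0.2914,-0.9566)
member 7 (3-5): L=2.2679, (cx,cy)=(0.9939,0.1107)
member 8 (4-5): L=4.1464, (cx,cy)=(0.2687,0.9632)
solve A·x = −loads:
  F[0-1] = +1256.7030 N (tension)
  F[0-2] = +600.9996 N (tension)
  F[1-2] = -1329.5887 N (compression)
  F[1-3] = +724.9166 N (tension)
  F[2-3] = +1341.1185 N (tension)
  F[2-4] = -123.5168 N (compression)
  F[3-4] = -1087.3342 N (compression)
  F[3-5] = +1428.7842 N (tension)
  F[4-5] = -1638.9148 N (compression)
  Rx@0 = -979.6900 N
  Ry@0 = -1198.2888 N
  Ry@4 = +2618.8188 N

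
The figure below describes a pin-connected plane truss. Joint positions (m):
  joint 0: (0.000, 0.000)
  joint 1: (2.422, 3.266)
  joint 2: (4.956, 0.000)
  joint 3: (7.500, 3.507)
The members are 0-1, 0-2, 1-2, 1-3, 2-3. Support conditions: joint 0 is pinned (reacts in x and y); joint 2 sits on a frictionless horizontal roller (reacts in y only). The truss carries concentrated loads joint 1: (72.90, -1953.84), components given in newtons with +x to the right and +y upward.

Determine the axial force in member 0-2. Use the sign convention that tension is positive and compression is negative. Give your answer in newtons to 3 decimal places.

778.110

N=4 nodes, M=5 members, R=3 reactions → 2N=8, M+R=8
member 0 (0-1): L=4.0661, (cx,cy)=(0.5957,0.8032)
member 1 (0-2): L=4.9560, (cx,cy)=(1.0000,0.0000)
member 2 (1-2): L=4.1338, (cx,cy)=(0.6130,-0.7901)
member 3 (1-3): L=5.0837, (cx,cy)=(0.9989,0.0474)
member 4 (2-3): L=4.3325, (cx,cy)=(0.5872,0.8095)
solve A·x = −loads:
  F[0-1] = -1183.9084 N (compression)
  F[0-2] = +778.1101 N (tension)
  F[1-2] = -1269.3428 N (compression)
  F[1-3] = +0.0000 N (tension)
  F[2-3] = +0.0000 N (tension)
  Rx@0 = -72.9000 N
  Ry@0 = +950.9562 N
  Ry@2 = +1002.8838 N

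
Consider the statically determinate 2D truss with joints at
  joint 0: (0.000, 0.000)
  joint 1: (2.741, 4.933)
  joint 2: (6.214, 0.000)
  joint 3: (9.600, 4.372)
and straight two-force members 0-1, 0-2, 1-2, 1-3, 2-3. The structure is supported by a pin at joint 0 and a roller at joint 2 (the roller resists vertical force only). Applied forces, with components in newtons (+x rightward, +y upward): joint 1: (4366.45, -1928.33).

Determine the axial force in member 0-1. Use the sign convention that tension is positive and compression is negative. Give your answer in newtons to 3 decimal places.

N=4 nodes, M=5 members, R=3 reactions → 2N=8, M+R=8
member 0 (0-1): L=5.6434, (cx,cy)=(0.4857,0.8741)
member 1 (0-2): L=6.2140, (cx,cy)=(1.0000,0.0000)
member 2 (1-2): L=6.0329, (cx,cy)=(0.5757,-0.8177)
member 3 (1-3): L=6.8819, (cx,cy)=(0.9967,-0.0815)
member 4 (2-3): L=5.5299, (cx,cy)=(0.6123,0.7906)
solve A·x = −loads:
  F[0-1] = +2732.5367 N (tension)
  F[0-2] = +3039.2484 N (tension)
  F[1-2] = -5279.4605 N (compression)
  F[1-3] = -0.0000 N (compression)
  F[2-3] = +0.0000 N (tension)
  Rx@0 = -4366.4500 N
  Ry@0 = -2388.5754 N
  Ry@2 = +4316.9054 N

2732.537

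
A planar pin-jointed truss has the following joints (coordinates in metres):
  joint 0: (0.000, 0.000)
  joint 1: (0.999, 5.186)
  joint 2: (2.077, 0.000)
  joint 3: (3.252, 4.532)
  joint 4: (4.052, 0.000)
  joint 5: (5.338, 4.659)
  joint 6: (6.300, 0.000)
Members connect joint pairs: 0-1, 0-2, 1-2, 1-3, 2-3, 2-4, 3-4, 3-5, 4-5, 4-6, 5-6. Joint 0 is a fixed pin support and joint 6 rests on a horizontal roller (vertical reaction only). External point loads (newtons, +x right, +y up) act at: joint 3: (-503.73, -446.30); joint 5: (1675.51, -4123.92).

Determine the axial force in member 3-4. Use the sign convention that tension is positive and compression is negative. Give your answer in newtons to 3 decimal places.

-447.425

N=7 nodes, M=11 members, R=3 reactions → 2N=14, M+R=14
member 0 (0-1): L=5.2813, (cx,cy)=(0.1892,0.9819)
member 1 (0-2): L=2.0770, (cx,cy)=(1.0000,0.0000)
member 2 (1-2): L=5.2969, (cx,cy)=(0.2035,-0.9791)
member 3 (1-3): L=2.3460, (cx,cy)=(0.9604,-0.2788)
member 4 (2-3): L=4.6818, (cx,cy)=(0.2510,0.9680)
member 5 (2-4): L=1.9750, (cx,cy)=(1.0000,0.0000)
member 6 (3-4): L=4.6021, (cx,cy)=(0.1738,-0.9848)
member 7 (3-5): L=2.0899, (cx,cy)=(0.9982,0.0608)
member 8 (4-5): L=4.8332, (cx,cy)=(0.2661,0.9640)
member 9 (4-6): L=2.2480, (cx,cy)=(1.0000,0.0000)
member 10 (5-6): L=4.7573, (cx,cy)=(0.2022,-0.9793)
solve A·x = −loads:
  F[0-1] = +31.6448 N (tension)
  F[0-2] = +1165.7942 N (tension)
  F[1-2] = -35.6644 N (compression)
  F[1-3] = +13.7908 N (tension)
  F[2-3] = +36.0725 N (tension)
  F[2-4] = +1149.4827 N (tension)
  F[3-4] = -447.4247 N (compression)
  F[3-5] = +604.9233 N (tension)
  F[4-5] = +457.0896 N (tension)
  F[4-6] = +950.0846 N (tension)
  F[5-6] = -4698.3575 N (compression)
  Rx@0 = -1171.7800 N
  Ry@0 = -31.0735 N
  Ry@6 = +4601.2935 N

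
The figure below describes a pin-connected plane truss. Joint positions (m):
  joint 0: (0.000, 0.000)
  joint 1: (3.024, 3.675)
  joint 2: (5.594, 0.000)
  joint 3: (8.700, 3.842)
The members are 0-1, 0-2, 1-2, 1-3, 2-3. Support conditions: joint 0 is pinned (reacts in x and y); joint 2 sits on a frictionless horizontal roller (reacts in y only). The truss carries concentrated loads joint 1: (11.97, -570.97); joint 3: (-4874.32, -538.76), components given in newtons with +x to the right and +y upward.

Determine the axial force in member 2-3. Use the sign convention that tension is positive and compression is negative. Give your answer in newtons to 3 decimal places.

N=4 nodes, M=5 members, R=3 reactions → 2N=8, M+R=8
member 0 (0-1): L=4.7592, (cx,cy)=(0.6354,0.7722)
member 1 (0-2): L=5.5940, (cx,cy)=(1.0000,0.0000)
member 2 (1-2): L=4.4845, (cx,cy)=(0.5731,-0.8195)
member 3 (1-3): L=5.6785, (cx,cy)=(0.9996,0.0294)
member 4 (2-3): L=4.9405, (cx,cy)=(0.6287,0.7777)
solve A·x = −loads:
  F[0-1] = -4277.5122 N (compression)
  F[0-2] = -2144.4278 N (compression)
  F[1-2] = +3170.5920 N (tension)
  F[1-3] = -4548.8885 N (compression)
  F[2-3] = -520.7676 N (compression)
  Rx@0 = +4862.3500 N
  Ry@0 = +3303.0304 N
  Ry@2 = -2193.3004 N

-520.768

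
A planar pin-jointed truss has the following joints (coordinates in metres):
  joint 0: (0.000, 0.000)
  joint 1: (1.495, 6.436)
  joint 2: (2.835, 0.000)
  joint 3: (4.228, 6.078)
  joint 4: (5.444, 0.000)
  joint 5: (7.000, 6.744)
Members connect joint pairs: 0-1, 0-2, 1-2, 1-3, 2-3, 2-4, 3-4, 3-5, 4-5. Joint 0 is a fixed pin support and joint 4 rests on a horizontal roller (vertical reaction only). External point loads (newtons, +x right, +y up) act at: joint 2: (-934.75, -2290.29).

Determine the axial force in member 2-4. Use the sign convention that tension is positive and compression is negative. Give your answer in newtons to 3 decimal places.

N=6 nodes, M=9 members, R=3 reactions → 2N=12, M+R=12
member 0 (0-1): L=6.6074, (cx,cy)=(0.2263,0.9741)
member 1 (0-2): L=2.8350, (cx,cy)=(1.0000,0.0000)
member 2 (1-2): L=6.5740, (cx,cy)=(0.2038,-0.9790)
member 3 (1-3): L=2.7563, (cx,cy)=(0.9915,-0.1299)
member 4 (2-3): L=6.2356, (cx,cy)=(0.2234,0.9747)
member 5 (2-4): L=2.6090, (cx,cy)=(1.0000,0.0000)
member 6 (3-4): L=6.1984, (cx,cy)=(0.1962,-0.9806)
member 7 (3-5): L=2.8509, (cx,cy)=(0.9723,0.2336)
member 8 (4-5): L=6.9212, (cx,cy)=(0.2248,0.9744)
solve A·x = −loads:
  F[0-1] = -1126.8288 N (compression)
  F[0-2] = -679.7903 N (compression)
  F[1-2] = +1187.6480 N (tension)
  F[1-3] = -501.2875 N (compression)
  F[2-3] = +1156.8108 N (tension)
  F[2-4] = +238.6153 N (tension)
  F[3-4] = -1216.3193 N (compression)
  F[3-5] = -0.0000 N (tension)
  F[4-5] = +0.0000 N (tension)
  Rx@0 = +934.7500 N
  Ry@0 = +1097.6059 N
  Ry@4 = +1192.6841 N

238.615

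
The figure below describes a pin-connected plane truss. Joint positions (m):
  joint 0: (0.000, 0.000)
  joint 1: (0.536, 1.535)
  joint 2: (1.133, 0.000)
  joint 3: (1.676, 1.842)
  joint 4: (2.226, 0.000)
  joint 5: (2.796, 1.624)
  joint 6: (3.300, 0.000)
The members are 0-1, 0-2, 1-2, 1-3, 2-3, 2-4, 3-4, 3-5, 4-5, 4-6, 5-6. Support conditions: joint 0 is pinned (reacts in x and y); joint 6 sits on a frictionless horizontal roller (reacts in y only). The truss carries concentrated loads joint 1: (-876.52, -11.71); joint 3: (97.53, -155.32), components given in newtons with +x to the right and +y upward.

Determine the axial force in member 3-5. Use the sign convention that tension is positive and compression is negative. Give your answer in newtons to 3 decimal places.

171.847

N=7 nodes, M=11 members, R=3 reactions → 2N=14, M+R=14
member 0 (0-1): L=1.6259, (cx,cy)=(0.3297,0.9441)
member 1 (0-2): L=1.1330, (cx,cy)=(1.0000,0.0000)
member 2 (1-2): L=1.6470, (cx,cy)=(0.3625,-0.9320)
member 3 (1-3): L=1.1806, (cx,cy)=(0.9656,0.2600)
member 4 (2-3): L=1.9204, (cx,cy)=(0.2828,0.9592)
member 5 (2-4): L=1.0930, (cx,cy)=(1.0000,0.0000)
member 6 (3-4): L=1.9224, (cx,cy)=(0.2861,-0.9582)
member 7 (3-5): L=1.1410, (cx,cy)=(0.9816,-0.1911)
member 8 (4-5): L=1.7211, (cx,cy)=(0.3312,0.9436)
member 9 (4-6): L=1.0740, (cx,cy)=(1.0000,0.0000)
member 10 (5-6): L=1.7004, (cx,cy)=(0.2964,-0.9551)
solve A·x = −loads:
  F[0-1] = -465.5444 N (compression)
  F[0-2] = -625.5161 N (compression)
  F[1-2] = +604.6232 N (tension)
  F[1-3] = +521.8365 N (tension)
  F[2-3] = -587.4791 N (compression)
  F[2-4] = -240.2404 N (compression)
  F[3-4] = +250.1120 N (tension)
  F[3-5] = +171.8473 N (tension)
  F[4-5] = -253.9899 N (compression)
  F[4-6] = -84.5657 N (compression)
  F[5-6] = +285.3101 N (tension)
  Rx@0 = +778.9900 N
  Ry@0 = +439.5194 N
  Ry@6 = -272.4894 N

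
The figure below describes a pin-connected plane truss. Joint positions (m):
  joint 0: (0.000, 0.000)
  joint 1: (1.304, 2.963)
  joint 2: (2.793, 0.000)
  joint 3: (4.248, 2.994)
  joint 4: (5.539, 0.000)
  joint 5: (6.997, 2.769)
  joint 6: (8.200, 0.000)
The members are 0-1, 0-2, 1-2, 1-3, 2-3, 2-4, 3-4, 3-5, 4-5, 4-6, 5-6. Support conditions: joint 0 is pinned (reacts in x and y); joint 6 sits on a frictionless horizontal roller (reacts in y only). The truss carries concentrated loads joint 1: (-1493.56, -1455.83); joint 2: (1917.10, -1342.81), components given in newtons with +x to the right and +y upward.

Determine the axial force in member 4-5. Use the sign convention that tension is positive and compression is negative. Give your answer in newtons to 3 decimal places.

155.906

N=7 nodes, M=11 members, R=3 reactions → 2N=14, M+R=14
member 0 (0-1): L=3.2372, (cx,cy)=(0.4028,0.9153)
member 1 (0-2): L=2.7930, (cx,cy)=(1.0000,0.0000)
member 2 (1-2): L=3.3161, (cx,cy)=(0.4490,-0.8935)
member 3 (1-3): L=2.9442, (cx,cy)=(0.9999,0.0105)
member 4 (2-3): L=3.3288, (cx,cy)=(0.4371,0.8994)
member 5 (2-4): L=2.7460, (cx,cy)=(1.0000,0.0000)
member 6 (3-4): L=3.2605, (cx,cy)=(0.3960,-0.9183)
member 7 (3-5): L=2.7582, (cx,cy)=(0.9967,-0.0816)
member 8 (4-5): L=3.1294, (cx,cy)=(0.4659,0.8848)
member 9 (4-6): L=2.6610, (cx,cy)=(1.0000,0.0000)
member 10 (5-6): L=3.0190, (cx,cy)=(0.3985,-0.9172)
solve A·x = −loads:
  F[0-1] = -2894.6654 N (compression)
  F[0-2] = +1589.5433 N (tension)
  F[1-2] = +1332.6570 N (tension)
  F[1-3] = -270.8507 N (compression)
  F[2-3] = +169.0577 N (tension)
  F[2-4] = +196.9420 N (tension)
  F[3-4] = -150.2290 N (compression)
  F[3-5] = -137.9178 N (compression)
  F[4-5] = +155.9057 N (tension)
  F[4-6] = +64.8210 N (tension)
  F[5-6] = -162.6741 N (compression)
  Rx@0 = -423.5400 N
  Ry@0 = +2649.4385 N
  Ry@6 = +149.2015 N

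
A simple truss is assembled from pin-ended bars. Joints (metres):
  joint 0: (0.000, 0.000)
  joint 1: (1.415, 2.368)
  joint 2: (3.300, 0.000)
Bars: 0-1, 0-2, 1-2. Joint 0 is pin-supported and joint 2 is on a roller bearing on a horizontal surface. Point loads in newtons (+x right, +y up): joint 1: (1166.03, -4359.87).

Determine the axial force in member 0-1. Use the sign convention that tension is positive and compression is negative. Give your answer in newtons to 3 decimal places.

N=3 nodes, M=3 members, R=3 reactions → 2N=6, M+R=6
member 0 (0-1): L=2.7586, (cx,cy)=(0.5129,0.8584)
member 1 (0-2): L=3.3000, (cx,cy)=(1.0000,0.0000)
member 2 (1-2): L=3.0267, (cx,cy)=(0.6228,-0.7824)
solve A·x = −loads:
  F[0-1] = -1926.4432 N (compression)
  F[0-2] = +2154.1970 N (tension)
  F[1-2] = -3458.8934 N (compression)
  Rx@0 = -1166.0300 N
  Ry@0 = +1653.6957 N
  Ry@2 = +2706.1743 N

-1926.443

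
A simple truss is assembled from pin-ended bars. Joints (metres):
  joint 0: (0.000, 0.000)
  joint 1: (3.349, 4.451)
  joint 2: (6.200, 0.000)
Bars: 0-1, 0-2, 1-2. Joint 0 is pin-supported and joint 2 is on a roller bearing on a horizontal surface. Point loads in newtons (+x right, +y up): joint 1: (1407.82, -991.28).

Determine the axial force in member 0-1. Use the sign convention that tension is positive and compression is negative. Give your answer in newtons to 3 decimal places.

694.367

N=3 nodes, M=3 members, R=3 reactions → 2N=6, M+R=6
member 0 (0-1): L=5.5702, (cx,cy)=(0.6012,0.7991)
member 1 (0-2): L=6.2000, (cx,cy)=(1.0000,0.0000)
member 2 (1-2): L=5.2858, (cx,cy)=(0.5394,-0.8421)
solve A·x = −loads:
  F[0-1] = +694.3669 N (tension)
  F[0-2] = +990.3427 N (tension)
  F[1-2] = -1836.1088 N (compression)
  Rx@0 = -1407.8200 N
  Ry@0 = -554.8496 N
  Ry@2 = +1546.1296 N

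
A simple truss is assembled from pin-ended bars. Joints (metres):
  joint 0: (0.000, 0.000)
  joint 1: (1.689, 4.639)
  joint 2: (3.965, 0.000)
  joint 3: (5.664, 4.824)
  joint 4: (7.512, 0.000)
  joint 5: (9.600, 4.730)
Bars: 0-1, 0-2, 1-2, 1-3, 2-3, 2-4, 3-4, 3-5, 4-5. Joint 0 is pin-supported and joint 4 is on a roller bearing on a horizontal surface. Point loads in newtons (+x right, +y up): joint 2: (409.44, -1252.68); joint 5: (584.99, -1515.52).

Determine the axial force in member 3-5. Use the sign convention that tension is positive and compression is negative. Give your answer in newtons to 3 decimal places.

N=6 nodes, M=9 members, R=3 reactions → 2N=12, M+R=12
member 0 (0-1): L=4.9369, (cx,cy)=(0.3421,0.9397)
member 1 (0-2): L=3.9650, (cx,cy)=(1.0000,0.0000)
member 2 (1-2): L=5.1673, (cx,cy)=(0.4405,-0.8978)
member 3 (1-3): L=3.9793, (cx,cy)=(0.9989,0.0465)
member 4 (2-3): L=5.1144, (cx,cy)=(0.3322,0.9432)
member 5 (2-4): L=3.5470, (cx,cy)=(1.0000,0.0000)
member 6 (3-4): L=5.1659, (cx,cy)=(0.3577,-0.9338)
member 7 (3-5): L=3.9371, (cx,cy)=(0.9997,-0.0239)
member 8 (4-5): L=5.1704, (cx,cy)=(0.4038,0.9148)
solve A·x = −loads:
  F[0-1] = +210.8251 N (tension)
  F[0-2] = +922.3031 N (tension)
  F[1-2] = -212.0801 N (compression)
  F[1-3] = +165.7202 N (tension)
  F[2-3] = +1529.9652 N (tension)
  F[2-4] = -88.7996 N (compression)
  F[3-4] = -1585.3303 N (compression)
  F[3-5] = +1241.2691 N (tension)
  F[4-5] = -1624.2199 N (compression)
  Rx@0 = -994.4300 N
  Ry@0 = -198.1034 N
  Ry@4 = +2966.3034 N

1241.269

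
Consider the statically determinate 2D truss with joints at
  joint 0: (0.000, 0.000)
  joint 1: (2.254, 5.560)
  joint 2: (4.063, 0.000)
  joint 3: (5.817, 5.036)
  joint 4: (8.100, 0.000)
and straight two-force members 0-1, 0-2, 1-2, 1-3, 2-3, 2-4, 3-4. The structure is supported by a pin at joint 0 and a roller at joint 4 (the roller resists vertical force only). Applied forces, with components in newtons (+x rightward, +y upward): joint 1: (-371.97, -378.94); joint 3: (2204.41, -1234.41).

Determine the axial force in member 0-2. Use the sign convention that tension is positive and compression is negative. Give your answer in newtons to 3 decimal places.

N=5 nodes, M=7 members, R=3 reactions → 2N=10, M+R=10
member 0 (0-1): L=5.9995, (cx,cy)=(0.3757,0.9267)
member 1 (0-2): L=4.0630, (cx,cy)=(1.0000,0.0000)
member 2 (1-2): L=5.8469, (cx,cy)=(0.3094,-0.9509)
member 3 (1-3): L=3.6013, (cx,cy)=(0.9894,-0.1455)
member 4 (2-3): L=5.3327, (cx,cy)=(0.3289,0.9444)
member 5 (2-4): L=4.0370, (cx,cy)=(1.0000,0.0000)
member 6 (3-4): L=5.5293, (cx,cy)=(0.4129,-0.9108)
solve A·x = −loads:
  F[0-1] = +532.8387 N (tension)
  F[0-2] = +1632.2539 N (tension)
  F[1-2] = -1056.8325 N (compression)
  F[1-3] = +908.8068 N (tension)
  F[2-3] = +1064.1888 N (tension)
  F[2-4] = +955.2488 N (tension)
  F[3-4] = -2313.5685 N (compression)
  Rx@0 = -1832.4400 N
  Ry@0 = -493.8042 N
  Ry@4 = +2107.1542 N

1632.254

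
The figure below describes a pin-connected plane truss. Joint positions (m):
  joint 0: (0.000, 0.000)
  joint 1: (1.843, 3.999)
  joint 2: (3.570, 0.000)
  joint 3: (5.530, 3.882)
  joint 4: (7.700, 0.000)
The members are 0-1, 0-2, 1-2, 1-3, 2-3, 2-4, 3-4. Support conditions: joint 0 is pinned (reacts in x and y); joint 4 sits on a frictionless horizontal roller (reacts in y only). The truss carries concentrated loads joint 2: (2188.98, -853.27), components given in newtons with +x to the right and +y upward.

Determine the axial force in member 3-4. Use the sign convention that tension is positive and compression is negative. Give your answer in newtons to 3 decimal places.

N=5 nodes, M=7 members, R=3 reactions → 2N=10, M+R=10
member 0 (0-1): L=4.4033, (cx,cy)=(0.4186,0.9082)
member 1 (0-2): L=3.5700, (cx,cy)=(1.0000,0.0000)
member 2 (1-2): L=4.3560, (cx,cy)=(0.3965,-0.9180)
member 3 (1-3): L=3.6889, (cx,cy)=(0.9995,-0.0317)
member 4 (2-3): L=4.3487, (cx,cy)=(0.4507,0.8927)
member 5 (2-4): L=4.1300, (cx,cy)=(1.0000,0.0000)
member 6 (3-4): L=4.4473, (cx,cy)=(0.4879,-0.8729)
solve A·x = −loads:
  F[0-1] = -503.9276 N (compression)
  F[0-2] = +2399.9010 N (tension)
  F[1-2] = +512.8356 N (tension)
  F[1-3] = -414.4518 N (compression)
  F[2-3] = +428.4457 N (tension)
  F[2-4] = +221.1404 N (tension)
  F[3-4] = -453.2196 N (compression)
  Rx@0 = -2188.9800 N
  Ry@0 = +457.6630 N
  Ry@4 = +395.6070 N

-453.220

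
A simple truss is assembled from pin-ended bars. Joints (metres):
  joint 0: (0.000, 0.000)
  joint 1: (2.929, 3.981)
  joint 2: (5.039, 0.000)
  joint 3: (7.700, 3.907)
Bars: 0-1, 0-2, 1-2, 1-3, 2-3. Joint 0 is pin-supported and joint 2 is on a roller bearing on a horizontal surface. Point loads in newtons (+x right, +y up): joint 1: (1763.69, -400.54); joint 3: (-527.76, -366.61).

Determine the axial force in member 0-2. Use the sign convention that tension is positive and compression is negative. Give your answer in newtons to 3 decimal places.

492.782

N=4 nodes, M=5 members, R=3 reactions → 2N=8, M+R=8
member 0 (0-1): L=4.9424, (cx,cy)=(0.5926,0.8055)
member 1 (0-2): L=5.0390, (cx,cy)=(1.0000,0.0000)
member 2 (1-2): L=4.5056, (cx,cy)=(0.4683,-0.8836)
member 3 (1-3): L=4.7716, (cx,cy)=(0.9999,-0.0155)
member 4 (2-3): L=4.7271, (cx,cy)=(0.5629,0.8265)
solve A·x = −loads:
  F[0-1] = +1253.9910 N (tension)
  F[0-2] = +492.7823 N (tension)
  F[1-2] = -1591.6561 N (compression)
  F[1-3] = -275.1937 N (compression)
  F[2-3] = -448.7280 N (compression)
  Rx@0 = -1235.9300 N
  Ry@0 = -1010.0618 N
  Ry@2 = +1777.2118 N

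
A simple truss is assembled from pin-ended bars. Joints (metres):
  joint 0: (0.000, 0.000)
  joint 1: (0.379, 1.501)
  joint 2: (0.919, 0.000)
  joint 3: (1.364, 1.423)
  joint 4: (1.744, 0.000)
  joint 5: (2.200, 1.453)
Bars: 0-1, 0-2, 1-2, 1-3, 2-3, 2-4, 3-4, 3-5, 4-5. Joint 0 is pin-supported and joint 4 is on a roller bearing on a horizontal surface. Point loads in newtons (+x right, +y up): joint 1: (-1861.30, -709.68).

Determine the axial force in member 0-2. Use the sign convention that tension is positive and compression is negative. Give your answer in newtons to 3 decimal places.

-1316.557

N=6 nodes, M=9 members, R=3 reactions → 2N=12, M+R=12
member 0 (0-1): L=1.5481, (cx,cy)=(0.2448,0.9696)
member 1 (0-2): L=0.9190, (cx,cy)=(1.0000,0.0000)
member 2 (1-2): L=1.5952, (cx,cy)=(0.3385,-0.9410)
member 3 (1-3): L=0.9881, (cx,cy)=(0.9969,-0.0789)
member 4 (2-3): L=1.4910, (cx,cy)=(0.2985,0.9544)
member 5 (2-4): L=0.8250, (cx,cy)=(1.0000,0.0000)
member 6 (3-4): L=1.4729, (cx,cy)=(0.2580,-0.9661)
member 7 (3-5): L=0.8365, (cx,cy)=(0.9994,0.0359)
member 8 (4-5): L=1.5229, (cx,cy)=(0.2994,0.9541)
solve A·x = −loads:
  F[0-1] = -2225.1216 N (compression)
  F[0-2] = -1316.5574 N (compression)
  F[1-2] = +1469.6402 N (tension)
  F[1-3] = +821.6193 N (tension)
  F[2-3] = -1448.9127 N (compression)
  F[2-4] = -386.6042 N (compression)
  F[3-4] = +1498.4617 N (tension)
  F[3-5] = -0.0000 N (tension)
  F[4-5] = +0.0000 N (tension)
  Rx@0 = +1861.3000 N
  Ry@0 = +2157.4108 N
  Ry@4 = -1447.7308 N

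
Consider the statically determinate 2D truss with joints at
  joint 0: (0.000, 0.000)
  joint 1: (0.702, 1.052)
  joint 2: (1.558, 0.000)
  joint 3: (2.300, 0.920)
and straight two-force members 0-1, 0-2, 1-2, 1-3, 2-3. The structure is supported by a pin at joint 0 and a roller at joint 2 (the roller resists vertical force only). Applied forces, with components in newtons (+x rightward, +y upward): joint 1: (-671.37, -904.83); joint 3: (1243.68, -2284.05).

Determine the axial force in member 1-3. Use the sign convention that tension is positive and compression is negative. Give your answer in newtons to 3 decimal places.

2902.929

N=4 nodes, M=5 members, R=3 reactions → 2N=8, M+R=8
member 0 (0-1): L=1.2647, (cx,cy)=(0.5551,0.8318)
member 1 (0-2): L=1.5580, (cx,cy)=(1.0000,0.0000)
member 2 (1-2): L=1.3563, (cx,cy)=(0.6311,-0.7757)
member 3 (1-3): L=1.6034, (cx,cy)=(0.9966,-0.0823)
member 4 (2-3): L=1.1819, (cx,cy)=(0.6278,0.7784)
solve A·x = −loads:
  F[0-1] = +1047.9799 N (tension)
  F[0-2] = -9.3870 N (compression)
  F[1-2] = -2598.4546 N (compression)
  F[1-3] = +2902.9288 N (tension)
  F[2-3] = -2627.3232 N (compression)
  Rx@0 = -572.3100 N
  Ry@0 = -871.7169 N
  Ry@2 = +4060.5969 N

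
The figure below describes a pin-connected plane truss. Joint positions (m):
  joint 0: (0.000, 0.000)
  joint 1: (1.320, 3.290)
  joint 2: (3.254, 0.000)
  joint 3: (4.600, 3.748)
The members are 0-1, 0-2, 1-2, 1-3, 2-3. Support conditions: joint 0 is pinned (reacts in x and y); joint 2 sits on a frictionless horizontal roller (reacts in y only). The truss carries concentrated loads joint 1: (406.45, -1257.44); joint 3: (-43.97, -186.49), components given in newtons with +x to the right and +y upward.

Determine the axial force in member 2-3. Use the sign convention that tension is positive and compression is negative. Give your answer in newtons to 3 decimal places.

-201.744

N=4 nodes, M=5 members, R=3 reactions → 2N=8, M+R=8
member 0 (0-1): L=3.5449, (cx,cy)=(0.3724,0.9281)
member 1 (0-2): L=3.2540, (cx,cy)=(1.0000,0.0000)
member 2 (1-2): L=3.8163, (cx,cy)=(0.5068,-0.8621)
member 3 (1-3): L=3.3118, (cx,cy)=(0.9904,0.1383)
member 4 (2-3): L=3.9824, (cx,cy)=(0.3380,0.9411)
solve A·x = −loads:
  F[0-1] = -333.9252 N (compression)
  F[0-2] = +486.8214 N (tension)
  F[1-2] = -1095.1932 N (compression)
  F[1-3] = +24.4526 N (tension)
  F[2-3] = -201.7443 N (compression)
  Rx@0 = -362.4800 N
  Ry@0 = +309.9116 N
  Ry@2 = +1134.0184 N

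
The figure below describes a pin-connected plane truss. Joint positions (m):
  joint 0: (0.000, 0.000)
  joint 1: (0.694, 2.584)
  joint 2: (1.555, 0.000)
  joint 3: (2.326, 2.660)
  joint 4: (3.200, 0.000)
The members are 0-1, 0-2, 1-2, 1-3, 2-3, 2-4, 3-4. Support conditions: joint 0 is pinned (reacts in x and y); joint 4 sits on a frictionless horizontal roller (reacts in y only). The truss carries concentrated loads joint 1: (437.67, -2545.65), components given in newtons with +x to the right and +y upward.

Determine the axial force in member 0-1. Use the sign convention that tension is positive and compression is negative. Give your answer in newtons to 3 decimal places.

-1698.268

N=5 nodes, M=7 members, R=3 reactions → 2N=10, M+R=10
member 0 (0-1): L=2.6756, (cx,cy)=(0.2594,0.9658)
member 1 (0-2): L=1.5550, (cx,cy)=(1.0000,0.0000)
member 2 (1-2): L=2.7237, (cx,cy)=(0.3161,-0.9487)
member 3 (1-3): L=1.6338, (cx,cy)=(0.9989,0.0465)
member 4 (2-3): L=2.7695, (cx,cy)=(0.2784,0.9605)
member 5 (2-4): L=1.6450, (cx,cy)=(1.0000,0.0000)
member 6 (3-4): L=2.7999, (cx,cy)=(0.3122,-0.9500)
solve A·x = −loads:
  F[0-1] = -1698.2679 N (compression)
  F[0-2] = +878.1730 N (tension)
  F[1-2] = -982.3139 N (compression)
  F[1-3] = -568.2614 N (compression)
  F[2-3] = +970.2990 N (tension)
  F[2-4] = +297.5235 N (tension)
  F[3-4] = -953.1327 N (compression)
  Rx@0 = -437.6700 N
  Ry@0 = +1640.1436 N
  Ry@4 = +905.5064 N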